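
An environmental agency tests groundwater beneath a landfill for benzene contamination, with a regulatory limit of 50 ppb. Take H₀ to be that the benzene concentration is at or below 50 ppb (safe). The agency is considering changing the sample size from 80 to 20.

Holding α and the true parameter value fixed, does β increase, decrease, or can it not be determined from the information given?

Reducing n widens both sampling distributions, so the test has less ability to distinguish Ha from H₀.

It increases.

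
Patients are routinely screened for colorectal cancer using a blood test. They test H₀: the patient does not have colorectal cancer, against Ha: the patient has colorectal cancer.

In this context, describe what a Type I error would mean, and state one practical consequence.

A Type I error would mean concluding that the patient has colorectal cancer when in fact the patient does not have colorectal cancer. Consequence: a healthy patient suffers needless anxiety and the cost of confirmatory testing.

A Type I error is rejecting H₀ when H₀ is true.
Here that means flagging the patient as positive and ordering follow-up testing when actually the patient does not have colorectal cancer.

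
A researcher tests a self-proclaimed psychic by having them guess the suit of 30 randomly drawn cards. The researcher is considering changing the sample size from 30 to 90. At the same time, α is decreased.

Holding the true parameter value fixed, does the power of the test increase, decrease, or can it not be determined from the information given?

Cannot be determined from the information given.

The first change alone would make β decrease; the second alone would make β increase. Which effect dominates depends on the magnitudes, which are not given.
Since power = 1 − β, the effect on power is likewise indeterminate.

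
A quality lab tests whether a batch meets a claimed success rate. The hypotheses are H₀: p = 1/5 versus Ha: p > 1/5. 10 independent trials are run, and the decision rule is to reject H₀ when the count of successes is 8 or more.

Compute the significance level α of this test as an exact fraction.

761/9765625

The Type I error probability is α = P(X ≥ 8) computed under H₀, where X ~ Binomial(10, 1/5).
Adding the binomial terms for j = 8 through 10 with p = 1/5 yields 761/9765625.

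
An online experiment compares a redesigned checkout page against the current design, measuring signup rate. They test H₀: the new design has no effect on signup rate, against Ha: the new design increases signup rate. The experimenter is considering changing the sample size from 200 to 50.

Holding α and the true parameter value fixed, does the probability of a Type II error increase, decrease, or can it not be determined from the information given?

With less data the test statistic is noisier; under Ha, more outcomes land inside the acceptance region.

It increases.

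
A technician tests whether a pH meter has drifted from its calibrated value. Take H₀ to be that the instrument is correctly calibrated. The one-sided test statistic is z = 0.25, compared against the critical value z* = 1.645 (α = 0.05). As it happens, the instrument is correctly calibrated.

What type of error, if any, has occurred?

No error (correct decision).

Since z = 0.25 ≤ z* = 1.645, H₀ is not rejected.
H₀ is true (actually the instrument is correctly calibrated).
The decision matches the true state — no error.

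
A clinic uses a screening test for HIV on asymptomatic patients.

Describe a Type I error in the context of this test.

A Type I error would mean concluding that the patient has HIV when in fact the patient does not have HIV.

With the conventional null hypothesis that the patient does not have HIV:
A Type I error is rejecting H₀ when H₀ is true.
Here that means flagging the patient as positive and ordering follow-up testing when actually the patient does not have HIV.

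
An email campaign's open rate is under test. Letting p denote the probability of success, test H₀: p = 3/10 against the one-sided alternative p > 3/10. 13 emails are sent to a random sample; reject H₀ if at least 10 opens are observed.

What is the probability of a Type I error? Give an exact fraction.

α = P(reject H₀ | H₀ true) = P(X ≥ 10 | p = 3/10), with X ~ Binomial(13, 3/10).
P(X ≥ 10) = Σ_{j=10}^{13} C(13,j)·(3/10)^j·(7/10)^{13-j} = 651960009/1000000000000.

651960009/1000000000000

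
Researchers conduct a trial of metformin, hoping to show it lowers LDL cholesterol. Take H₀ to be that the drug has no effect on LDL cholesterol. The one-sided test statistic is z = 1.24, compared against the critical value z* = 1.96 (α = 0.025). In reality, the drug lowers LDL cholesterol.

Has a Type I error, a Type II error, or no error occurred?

Since z = 1.24 ≤ z* = 1.96, H₀ is not rejected.
H₀ is false (actually the drug lowers LDL cholesterol).
Failing to reject a false H₀ is a Type II error.

Type II error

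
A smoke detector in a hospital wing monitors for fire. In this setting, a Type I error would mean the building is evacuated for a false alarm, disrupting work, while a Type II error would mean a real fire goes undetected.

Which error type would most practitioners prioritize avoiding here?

Type II error

The Type II consequence (a real fire goes undetected) is more severe than the Type I consequence (the building is evacuated for a false alarm, disrupting work).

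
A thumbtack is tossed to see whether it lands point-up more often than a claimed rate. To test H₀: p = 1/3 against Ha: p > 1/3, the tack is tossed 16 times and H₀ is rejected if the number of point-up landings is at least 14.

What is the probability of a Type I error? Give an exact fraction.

The Type I error probability is α = P(X ≥ 14) computed under H₀, where X ~ Binomial(16, 1/3).
Adding the binomial terms for j = 14 through 16 with p = 1/3 yields 19/1594323.

19/1594323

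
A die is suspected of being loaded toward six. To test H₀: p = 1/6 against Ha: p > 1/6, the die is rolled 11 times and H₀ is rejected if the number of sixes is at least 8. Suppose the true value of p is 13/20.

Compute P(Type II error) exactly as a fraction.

A Type II error is failing to reject when Ha holds: with p = 13/20, β = P(X ≤ 7).
Summing C(11,j)·(13/20)^j·(7/20)^{11-j} for j = 0..7 gives 2941183244209/5120000000000.

2941183244209/5120000000000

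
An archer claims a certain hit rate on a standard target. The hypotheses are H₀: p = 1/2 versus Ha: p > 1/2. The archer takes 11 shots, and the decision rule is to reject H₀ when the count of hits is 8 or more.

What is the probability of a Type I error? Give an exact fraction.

Under H₀, S ~ Binomial(11, 1/2), and α = P(S ≥ 8).
That's C(11,8) + C(11,9) + C(11,10) + C(11,11) over 2^11, i.e. (165 + 55 + 11 + 1)/2048 = 232/2048 = 29/256.

29/256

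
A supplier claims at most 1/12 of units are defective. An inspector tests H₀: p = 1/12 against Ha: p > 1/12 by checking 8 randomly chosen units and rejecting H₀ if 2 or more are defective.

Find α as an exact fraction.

59725447/429981696

α = P(reject H₀ | H₀ true) = P(Y ≥ 2 | p = 1/12), Y ~ Binomial(8, 1/12).
α = 1 − P(Y ≤ 1) = 1 − 370256249/429981696 = 59725447/429981696.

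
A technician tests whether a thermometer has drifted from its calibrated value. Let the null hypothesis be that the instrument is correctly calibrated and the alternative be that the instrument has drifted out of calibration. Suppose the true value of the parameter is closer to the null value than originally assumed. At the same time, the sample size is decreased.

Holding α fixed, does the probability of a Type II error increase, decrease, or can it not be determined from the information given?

When the true parameter is near the null value, the test has a harder time distinguishing Ha from H₀. With less data the test statistic is noisier; under Ha, more outcomes land inside the acceptance region. Both changes push β in the same direction.

It increases.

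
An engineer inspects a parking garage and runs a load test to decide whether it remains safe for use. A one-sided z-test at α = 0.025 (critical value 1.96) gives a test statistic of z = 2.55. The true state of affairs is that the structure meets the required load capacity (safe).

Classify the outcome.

The conventional null hypothesis is that the structure meets the required load capacity (safe).
Since z = 2.55 > z* = 1.96, H₀ is rejected.
H₀ is true (actually the structure meets the required load capacity (safe)).
Rejecting a true H₀ is a Type I error.

Type I error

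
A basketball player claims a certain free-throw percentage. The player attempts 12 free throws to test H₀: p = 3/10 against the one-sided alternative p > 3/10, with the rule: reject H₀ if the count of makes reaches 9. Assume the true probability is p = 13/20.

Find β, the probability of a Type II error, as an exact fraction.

Under the alternative p = 13/20, S ~ Binomial(12, 13/20); β is the probability the test does not reject, P(S < 9).
Summing C(12,j)·(13/20)^j·(7/20)^{12-j} for j = 0..8 gives 535222111290433/819200000000000.

535222111290433/819200000000000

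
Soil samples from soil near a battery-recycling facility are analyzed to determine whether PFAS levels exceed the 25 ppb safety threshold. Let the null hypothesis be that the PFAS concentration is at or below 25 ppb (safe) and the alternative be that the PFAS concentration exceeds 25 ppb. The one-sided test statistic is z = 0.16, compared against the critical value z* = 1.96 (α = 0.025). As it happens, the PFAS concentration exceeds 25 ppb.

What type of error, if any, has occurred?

Type II error

Since z = 0.16 ≤ z* = 1.96, H₀ is not rejected.
H₀ is false (actually the PFAS concentration exceeds 25 ppb).
Failing to reject a false H₀ is a Type II error.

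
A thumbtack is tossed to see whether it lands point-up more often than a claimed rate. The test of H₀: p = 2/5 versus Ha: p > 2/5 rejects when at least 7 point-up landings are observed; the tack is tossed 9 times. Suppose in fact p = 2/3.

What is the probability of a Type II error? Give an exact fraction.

β = P(fail to reject H₀ | Ha true) = P(Y ≤ 6 | p = 2/3), Y ~ Binomial(9, 2/3).
Summing C(9,j)·(2/3)^j·(1/3)^{9-j} for j = 0..6 gives 12259/19683.

12259/19683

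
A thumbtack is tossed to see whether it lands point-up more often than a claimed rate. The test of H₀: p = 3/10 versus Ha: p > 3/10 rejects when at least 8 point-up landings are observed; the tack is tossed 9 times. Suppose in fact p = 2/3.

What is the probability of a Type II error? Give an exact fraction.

A Type II error is failing to reject when Ha holds: with p = 2/3, β = P(Y ≤ 7).
Equivalently, β = 1 − P(Y ≥ 8) = 16867/19683.

16867/19683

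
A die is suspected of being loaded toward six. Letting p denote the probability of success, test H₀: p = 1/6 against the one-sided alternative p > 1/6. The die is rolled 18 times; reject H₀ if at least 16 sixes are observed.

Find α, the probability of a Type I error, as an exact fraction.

979/25389989167104

The Type I error probability is α = P(Y ≥ 16) computed under H₀, where Y ~ Binomial(18, 1/6).
Summing C(18,j)(1/6)^j(5/6)^{18−j} for j = 16,…,18 gives 979/25389989167104.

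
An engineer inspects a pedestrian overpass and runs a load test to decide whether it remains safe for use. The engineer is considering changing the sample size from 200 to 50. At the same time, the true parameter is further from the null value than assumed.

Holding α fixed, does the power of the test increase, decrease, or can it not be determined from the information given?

The first change alone would make β increase; the second alone would make β decrease. Which effect dominates depends on the magnitudes, which are not given.
Since power = 1 − β, the effect on power is likewise indeterminate.

Cannot be determined from the information given.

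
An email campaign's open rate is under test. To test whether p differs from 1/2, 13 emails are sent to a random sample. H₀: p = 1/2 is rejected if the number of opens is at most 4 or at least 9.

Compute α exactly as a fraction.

α = P(X ≤ 4 or X ≥ 9 | p = 1/2), X ~ Binomial(13, 1/2).
The two tails are symmetric, so α = 2·(1 + 13 + 78 + 286 + 715)/2^13 = 2186/8192 = 1093/4096.

1093/4096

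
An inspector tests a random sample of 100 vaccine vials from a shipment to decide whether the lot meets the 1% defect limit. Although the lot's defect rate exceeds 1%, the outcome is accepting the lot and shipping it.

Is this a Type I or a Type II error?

Type II error

The null hypothesis here is that the lot's defect rate is 1% (within specification).
'Accepting the lot and shipping it' corresponds to failing to reject H₀.
H₀ was not rejected but H₀ is false — a Type II error (false negative).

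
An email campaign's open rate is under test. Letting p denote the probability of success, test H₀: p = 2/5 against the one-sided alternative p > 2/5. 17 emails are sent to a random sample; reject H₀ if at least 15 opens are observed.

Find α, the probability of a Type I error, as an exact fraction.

α = P(reject H₀ | H₀ true) = P(K ≥ 15 | p = 2/5), with K ~ Binomial(17, 2/5).
Adding the binomial terms for j = 15 through 17 with p = 2/5 yields 8716288/152587890625.

8716288/152587890625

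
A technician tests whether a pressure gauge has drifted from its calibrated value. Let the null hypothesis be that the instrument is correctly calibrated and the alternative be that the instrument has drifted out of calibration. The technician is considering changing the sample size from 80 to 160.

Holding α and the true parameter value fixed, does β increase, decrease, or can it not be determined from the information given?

Increasing n separates the H₀ and Ha sampling distributions, so under Ha fewer outcomes land in the acceptance region.

It decreases.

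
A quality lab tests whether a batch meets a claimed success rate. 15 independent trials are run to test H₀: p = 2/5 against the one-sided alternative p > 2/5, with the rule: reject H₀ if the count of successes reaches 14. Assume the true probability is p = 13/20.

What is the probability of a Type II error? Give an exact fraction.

β = P(fail to reject H₀ | Ha true) = P(K ≤ 13 | p = 13/20), K ~ Binomial(15, 13/20).
Adding the binomial probabilities P(K=0)+…+P(K=13) at p = 13/20 gives 16151694793243741949/16384000000000000000.

16151694793243741949/16384000000000000000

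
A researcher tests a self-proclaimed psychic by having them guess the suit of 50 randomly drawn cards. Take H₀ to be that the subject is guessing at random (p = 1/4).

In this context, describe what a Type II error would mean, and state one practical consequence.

A Type II error is failing to reject H₀ when H₀ is false.
Here that means concluding there is no evidence of ability when actually the subject performs better than chance.

A Type II error would mean concluding that the subject is guessing at random (p = 1/4) (or at least failing to establish that the subject performs better than chance) when in fact the subject performs better than chance. Consequence: genuine ability (if it existed) would go unrecognized.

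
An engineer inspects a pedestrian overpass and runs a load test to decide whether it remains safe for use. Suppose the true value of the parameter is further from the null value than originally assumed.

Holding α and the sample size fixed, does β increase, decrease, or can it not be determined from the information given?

It decreases.

A larger true effect moves the Ha sampling distribution further from the H₀ critical value, making rejection more likely when Ha is true.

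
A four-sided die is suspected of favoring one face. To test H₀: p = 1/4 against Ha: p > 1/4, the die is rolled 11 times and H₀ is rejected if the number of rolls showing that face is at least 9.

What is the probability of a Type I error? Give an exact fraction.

α = P(reject H₀ | H₀ true) = P(K ≥ 9 | p = 1/4), with K ~ Binomial(11, 1/4).
Summing C(11,j)(1/4)^j(3/4)^{11−j} for j = 9,…,11 gives 529/4194304.

529/4194304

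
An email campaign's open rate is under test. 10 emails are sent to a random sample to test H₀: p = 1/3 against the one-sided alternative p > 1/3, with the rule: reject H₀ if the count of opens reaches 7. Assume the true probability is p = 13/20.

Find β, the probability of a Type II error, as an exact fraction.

Under the alternative p = 13/20, Y ~ Binomial(10, 13/20); β is the probability the test does not reject, P(Y < 7).
Adding the binomial probabilities P(Y=0)+…+P(Y=6) at p = 13/20 gives 1244602838129/2560000000000.

1244602838129/2560000000000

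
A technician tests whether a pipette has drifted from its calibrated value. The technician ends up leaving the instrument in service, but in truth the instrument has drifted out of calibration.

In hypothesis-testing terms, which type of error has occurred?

The null hypothesis here is that the instrument is correctly calibrated.
'Leaving the instrument in service' corresponds to failing to reject H₀.
H₀ was not rejected but H₀ is false — a Type II error (false negative).

Type II error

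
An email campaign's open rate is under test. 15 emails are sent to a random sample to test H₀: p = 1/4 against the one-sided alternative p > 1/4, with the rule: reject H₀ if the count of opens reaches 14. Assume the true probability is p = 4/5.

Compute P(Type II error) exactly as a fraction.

25417304461/30517578125

A Type II error is failing to reject when Ha holds: with p = 4/5, β = P(K ≤ 13).
Equivalently, β = 1 − P(K ≥ 14) = 25417304461/30517578125.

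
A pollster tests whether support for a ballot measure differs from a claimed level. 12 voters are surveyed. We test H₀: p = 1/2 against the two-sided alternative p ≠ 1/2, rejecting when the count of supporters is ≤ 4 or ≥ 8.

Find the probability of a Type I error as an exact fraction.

397/1024

α = P(X ≤ 4 or X ≥ 8 | p = 1/2), X ~ Binomial(12, 1/2).
By symmetry, α = 2·P(X ≤ 4) = 2·(1 + 12 + 66 + 220 + 495)/4096 = 1588/4096 = 397/1024.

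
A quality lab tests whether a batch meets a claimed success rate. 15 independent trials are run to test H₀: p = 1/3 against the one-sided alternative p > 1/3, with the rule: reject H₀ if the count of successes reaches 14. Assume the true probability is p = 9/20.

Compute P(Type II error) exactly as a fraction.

β = P(fail to reject H₀ | Ha true) = P(Y ≤ 13 | p = 9/20), Y ~ Binomial(15, 9/20).
Summing C(15,j)·(9/20)^j·(11/20)^{15-j} for j = 0..13 gives 16382009719056418393/16384000000000000000.

16382009719056418393/16384000000000000000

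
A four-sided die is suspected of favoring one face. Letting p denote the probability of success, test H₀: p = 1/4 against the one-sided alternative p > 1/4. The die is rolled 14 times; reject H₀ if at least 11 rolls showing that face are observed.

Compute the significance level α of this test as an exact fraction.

5345/134217728

α = P(reject H₀ | H₀ true) = P(K ≥ 11 | p = 1/4), with K ~ Binomial(14, 1/4).
Adding the binomial terms for j = 11 through 14 with p = 1/4 yields 5345/134217728.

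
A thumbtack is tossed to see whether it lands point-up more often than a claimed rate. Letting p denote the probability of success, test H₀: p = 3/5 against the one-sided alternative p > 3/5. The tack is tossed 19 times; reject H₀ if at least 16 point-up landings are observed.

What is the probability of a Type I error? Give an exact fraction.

Under H₀, X ~ Binomial(19, 3/5), and α = P(X ≥ 16).
P(X ≥ 16) = Σ_{j=16}^{19} C(19,j)·(3/5)^j·(2/5)^{19-j} = 437914292733/19073486328125.

437914292733/19073486328125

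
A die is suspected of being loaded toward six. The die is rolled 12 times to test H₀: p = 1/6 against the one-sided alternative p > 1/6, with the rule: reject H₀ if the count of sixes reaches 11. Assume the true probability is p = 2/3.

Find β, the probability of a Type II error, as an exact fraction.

502769/531441

A Type II error is failing to reject when Ha holds: with p = 2/3, β = P(X ≤ 10).
Equivalently, β = 1 − P(X ≥ 11) = 502769/531441.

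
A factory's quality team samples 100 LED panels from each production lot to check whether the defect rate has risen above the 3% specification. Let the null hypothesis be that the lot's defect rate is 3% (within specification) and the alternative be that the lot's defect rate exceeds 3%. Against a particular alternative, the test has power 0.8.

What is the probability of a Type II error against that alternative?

Power = 1 − β, so β = 1 − 0.8 = 0.2.

0.2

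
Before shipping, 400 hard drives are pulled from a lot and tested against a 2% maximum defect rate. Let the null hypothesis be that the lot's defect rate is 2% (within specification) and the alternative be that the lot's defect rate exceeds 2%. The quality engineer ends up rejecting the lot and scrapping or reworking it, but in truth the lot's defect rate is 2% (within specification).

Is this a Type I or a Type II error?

'Rejecting the lot and scrapping or reworking it' corresponds to rejecting H₀.
H₀ was rejected but H₀ is true — a Type I error (false positive).

Type I error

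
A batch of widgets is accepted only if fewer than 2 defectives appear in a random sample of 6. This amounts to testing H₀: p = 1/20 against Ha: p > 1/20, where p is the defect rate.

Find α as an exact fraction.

83901/2560000

The significance level is the probability, assuming p = 1/20, of seeing 2 or more defectives in 6 draws.
Via the complement, α = 1 − Σ_{j=0}^{1} C(6,j)(1/20)^j(19/20)^{6-j} = 83901/2560000.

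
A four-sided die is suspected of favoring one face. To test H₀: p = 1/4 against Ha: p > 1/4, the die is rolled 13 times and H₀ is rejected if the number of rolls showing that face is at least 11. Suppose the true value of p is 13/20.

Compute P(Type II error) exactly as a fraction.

36323681060626281/40960000000000000

A Type II error is failing to reject when Ha holds: with p = 13/20, β = P(Y ≤ 10).
Adding the binomial probabilities P(Y=0)+…+P(Y=10) at p = 13/20 gives 36323681060626281/40960000000000000.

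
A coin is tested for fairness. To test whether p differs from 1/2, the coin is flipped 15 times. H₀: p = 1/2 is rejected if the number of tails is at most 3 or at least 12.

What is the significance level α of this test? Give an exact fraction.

9/256

Under H₀, X ~ Binomial(15, 1/2); α is the probability of landing in either tail, P(X ≤ 3) + P(X ≥ 12).
The two tails are symmetric, so α = 2·(1 + 15 + 105 + 455)/2^15 = 1152/32768 = 9/256.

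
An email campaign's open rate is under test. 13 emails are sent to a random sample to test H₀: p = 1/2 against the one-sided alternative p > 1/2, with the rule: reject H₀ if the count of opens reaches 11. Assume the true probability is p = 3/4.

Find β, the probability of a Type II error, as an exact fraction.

A Type II error is failing to reject when Ha holds: with p = 3/4, β = P(Y ≤ 10).
Equivalently, β = 1 − P(Y ≥ 11) = 22394171/33554432.

22394171/33554432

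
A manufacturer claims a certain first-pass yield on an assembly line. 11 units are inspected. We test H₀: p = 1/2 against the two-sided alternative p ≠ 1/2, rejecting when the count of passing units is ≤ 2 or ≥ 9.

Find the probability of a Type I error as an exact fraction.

67/1024

Under H₀, X ~ Binomial(11, 1/2); α is the probability of landing in either tail, P(X ≤ 2) + P(X ≥ 9).
By symmetry, α = 2·P(X ≤ 2) = 2·(1 + 11 + 55)/2048 = 134/2048 = 67/1024.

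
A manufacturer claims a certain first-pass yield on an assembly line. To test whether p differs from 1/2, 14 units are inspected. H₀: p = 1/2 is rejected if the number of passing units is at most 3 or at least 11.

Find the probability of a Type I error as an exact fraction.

235/4096

Under H₀, Y ~ Binomial(14, 1/2); α is the probability of landing in either tail, P(Y ≤ 3) + P(Y ≥ 11).
Each tail has probability (1 + 14 + 91 + 364)/16384; doubling gives α = 940/16384 = 235/4096.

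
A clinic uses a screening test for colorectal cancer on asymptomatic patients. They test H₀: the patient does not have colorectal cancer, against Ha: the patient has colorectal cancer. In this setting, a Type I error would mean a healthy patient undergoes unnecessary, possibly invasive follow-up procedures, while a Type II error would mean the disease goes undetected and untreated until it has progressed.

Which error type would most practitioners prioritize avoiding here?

The Type II consequence (the disease goes undetected and untreated until it has progressed) is more severe than the Type I consequence (a healthy patient undergoes unnecessary, possibly invasive follow-up procedures).

Type II error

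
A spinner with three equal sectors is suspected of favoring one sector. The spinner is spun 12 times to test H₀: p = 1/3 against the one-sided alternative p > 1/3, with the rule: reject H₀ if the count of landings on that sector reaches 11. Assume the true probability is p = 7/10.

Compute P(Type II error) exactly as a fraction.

914974950051/1000000000000

β = P(fail to reject H₀ | Ha true) = P(Y ≤ 10 | p = 7/10), Y ~ Binomial(12, 7/10).
Equivalently, β = 1 − P(Y ≥ 11) = 914974950051/1000000000000.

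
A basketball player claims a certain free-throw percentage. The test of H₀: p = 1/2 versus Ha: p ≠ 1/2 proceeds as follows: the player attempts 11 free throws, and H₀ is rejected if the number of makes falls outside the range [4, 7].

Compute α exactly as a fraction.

29/128

The significance level is the null-hypothesis probability of the rejection region {≤3} ∪ {≥8}.
The two tails are symmetric, so α = 2·(1 + 11 + 55 + 165)/2^11 = 464/2048 = 29/128.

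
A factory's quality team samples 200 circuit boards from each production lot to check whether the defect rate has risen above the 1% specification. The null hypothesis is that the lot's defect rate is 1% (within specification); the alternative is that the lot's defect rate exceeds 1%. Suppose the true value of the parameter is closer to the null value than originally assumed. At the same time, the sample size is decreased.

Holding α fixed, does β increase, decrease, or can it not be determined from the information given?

It increases.

A smaller true effect puts the Ha sampling distribution closer to H₀, so more of it falls in the non-rejection region. With less data the test statistic is noisier; under Ha, more outcomes land inside the acceptance region. Both changes push β in the same direction.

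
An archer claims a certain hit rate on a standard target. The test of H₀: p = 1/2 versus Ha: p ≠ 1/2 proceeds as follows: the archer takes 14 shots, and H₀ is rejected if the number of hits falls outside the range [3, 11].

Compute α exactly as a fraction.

53/4096

The significance level is the null-hypothesis probability of the rejection region {≤2} ∪ {≥12}.
The two tails are symmetric, so α = 2·(1 + 14 + 91)/2^14 = 212/16384 = 53/4096.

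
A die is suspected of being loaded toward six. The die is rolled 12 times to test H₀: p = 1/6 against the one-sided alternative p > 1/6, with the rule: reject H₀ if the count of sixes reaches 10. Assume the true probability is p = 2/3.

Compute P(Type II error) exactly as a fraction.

435185/531441

A Type II error is failing to reject when Ha holds: with p = 2/3, β = P(Y ≤ 9).
Equivalently, β = 1 − P(Y ≥ 10) = 435185/531441.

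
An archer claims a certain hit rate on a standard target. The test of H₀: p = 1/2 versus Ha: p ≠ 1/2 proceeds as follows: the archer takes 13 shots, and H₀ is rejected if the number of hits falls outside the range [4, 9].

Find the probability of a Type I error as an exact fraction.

The significance level is the null-hypothesis probability of the rejection region {≤3} ∪ {≥10}.
By symmetry, α = 2·P(S ≤ 3) = 2·(1 + 13 + 78 + 286)/8192 = 756/8192 = 189/2048.

189/2048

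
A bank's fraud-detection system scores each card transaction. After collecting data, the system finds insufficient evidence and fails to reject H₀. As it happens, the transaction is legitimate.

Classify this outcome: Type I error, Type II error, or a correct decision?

The conventional null hypothesis here is that the transaction is legitimate.
The test retained a true H₀ — the decision matches the true state.

No error (correct decision).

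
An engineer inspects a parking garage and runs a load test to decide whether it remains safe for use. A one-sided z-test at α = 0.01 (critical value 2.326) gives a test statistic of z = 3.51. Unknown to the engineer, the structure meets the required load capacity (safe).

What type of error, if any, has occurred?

Type I error

The conventional null hypothesis is that the structure meets the required load capacity (safe).
Since z = 3.51 > z* = 2.326, H₀ is rejected.
H₀ is true (actually the structure meets the required load capacity (safe)).
Rejecting a true H₀ is a Type I error.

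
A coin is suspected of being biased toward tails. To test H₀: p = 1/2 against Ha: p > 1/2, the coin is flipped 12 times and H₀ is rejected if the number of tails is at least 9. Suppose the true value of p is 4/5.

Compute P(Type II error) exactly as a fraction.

Under the alternative p = 4/5, Y ~ Binomial(12, 4/5); β is the probability the test does not reject, P(Y < 9).
Summing C(12,j)·(4/5)^j·(1/5)^{12-j} for j = 0..8 gives 10030813/48828125.

10030813/48828125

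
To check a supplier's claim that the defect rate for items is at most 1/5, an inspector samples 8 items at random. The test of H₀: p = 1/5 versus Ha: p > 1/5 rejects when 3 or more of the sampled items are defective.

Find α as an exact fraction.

α = P(reject H₀ | H₀ true) = P(K ≥ 3 | p = 1/5), K ~ Binomial(8, 1/5).
α = 1 − P(K ≤ 2) = 1 − 311296/390625 = 79329/390625.

79329/390625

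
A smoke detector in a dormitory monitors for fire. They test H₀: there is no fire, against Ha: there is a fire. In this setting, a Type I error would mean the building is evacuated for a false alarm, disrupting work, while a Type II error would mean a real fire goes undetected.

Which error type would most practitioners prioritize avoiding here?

Type II error

The Type II consequence (a real fire goes undetected) is more severe than the Type I consequence (the building is evacuated for a false alarm, disrupting work).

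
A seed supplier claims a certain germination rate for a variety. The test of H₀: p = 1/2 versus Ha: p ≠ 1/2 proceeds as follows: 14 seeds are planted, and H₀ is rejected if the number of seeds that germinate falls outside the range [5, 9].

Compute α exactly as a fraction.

The significance level is the null-hypothesis probability of the rejection region {≤4} ∪ {≥10}.
By symmetry, α = 2·P(K ≤ 4) = 2·(1 + 14 + 91 + 364 + 1001)/16384 = 2942/16384 = 1471/8192.

1471/8192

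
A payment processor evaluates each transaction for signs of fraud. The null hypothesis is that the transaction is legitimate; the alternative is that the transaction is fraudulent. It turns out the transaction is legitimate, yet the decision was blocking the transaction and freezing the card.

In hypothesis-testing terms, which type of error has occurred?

Type I error

'Blocking the transaction and freezing the card' corresponds to rejecting H₀.
H₀ was rejected but H₀ is true — a Type I error (false positive).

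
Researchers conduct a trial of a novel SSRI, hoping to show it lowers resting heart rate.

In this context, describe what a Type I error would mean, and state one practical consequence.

A Type I error would mean concluding that the drug lowers resting heart rate when in fact the drug has no effect on resting heart rate. Consequence: an ineffective drug is approved and marketed, exposing patients to side effects with no benefit.

With the conventional null hypothesis that the drug has no effect on resting heart rate:
A Type I error is rejecting H₀ when H₀ is true.
Here that means concluding that the drug is effective when actually the drug has no effect on resting heart rate.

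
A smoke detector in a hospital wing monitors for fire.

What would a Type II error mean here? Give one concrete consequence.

A Type II error would mean concluding that there is no fire (or at least failing to establish that there is a fire) when in fact there is a fire. Consequence: a real fire goes undetected.

With the conventional null hypothesis that there is no fire:
A Type II error is failing to reject H₀ when H₀ is false.
Here that means remaining silent when actually there is a fire.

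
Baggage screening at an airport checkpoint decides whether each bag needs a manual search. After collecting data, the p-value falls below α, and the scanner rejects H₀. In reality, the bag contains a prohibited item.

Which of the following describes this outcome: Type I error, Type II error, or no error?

No error (correct decision).

The conventional null hypothesis here is that the bag contains no prohibited items.
The test rejected a false H₀ — the decision matches the true state.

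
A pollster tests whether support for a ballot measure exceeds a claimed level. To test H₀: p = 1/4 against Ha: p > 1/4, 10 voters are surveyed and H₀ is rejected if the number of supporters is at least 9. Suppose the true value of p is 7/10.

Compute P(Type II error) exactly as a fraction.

Under the alternative p = 7/10, K ~ Binomial(10, 7/10); β is the probability the test does not reject, P(K < 9).
Equivalently, β = 1 − P(K ≥ 9) = 8506916541/10000000000.

8506916541/10000000000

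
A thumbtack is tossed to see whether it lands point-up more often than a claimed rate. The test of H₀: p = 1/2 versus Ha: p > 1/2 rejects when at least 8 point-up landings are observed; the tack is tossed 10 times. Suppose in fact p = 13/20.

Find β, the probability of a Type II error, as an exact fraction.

1890285078059/2560000000000

β = P(fail to reject H₀ | Ha true) = P(X ≤ 7 | p = 13/20), X ~ Binomial(10, 13/20).
Equivalently, β = 1 − P(X ≥ 8) = 1890285078059/2560000000000.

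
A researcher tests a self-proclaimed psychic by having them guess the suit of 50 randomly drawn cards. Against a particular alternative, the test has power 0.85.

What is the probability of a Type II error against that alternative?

0.15

Power = 1 − β, so β = 1 − 0.85 = 0.15.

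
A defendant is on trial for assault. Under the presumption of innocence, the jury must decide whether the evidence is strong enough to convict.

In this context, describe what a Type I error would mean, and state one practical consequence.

With the conventional null hypothesis that the defendant is innocent:
A Type I error is rejecting H₀ when H₀ is true.
Here that means convicting the defendant when actually the defendant is innocent.

A Type I error would mean concluding that the defendant is guilty when in fact the defendant is innocent. Consequence: an innocent person is convicted and punished.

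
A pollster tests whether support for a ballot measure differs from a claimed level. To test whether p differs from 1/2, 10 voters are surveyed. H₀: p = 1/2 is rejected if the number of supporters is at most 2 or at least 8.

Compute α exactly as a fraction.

Under H₀, S ~ Binomial(10, 1/2); α is the probability of landing in either tail, P(S ≤ 2) + P(S ≥ 8).
The two tails are symmetric, so α = 2·(1 + 10 + 45)/2^10 = 112/1024 = 7/64.

7/64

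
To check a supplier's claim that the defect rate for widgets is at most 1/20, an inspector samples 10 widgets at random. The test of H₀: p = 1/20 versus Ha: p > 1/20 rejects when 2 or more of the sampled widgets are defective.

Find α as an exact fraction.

α = P(reject H₀ | H₀ true) = P(K ≥ 2 | p = 1/20), K ~ Binomial(10, 1/20).
α = 1 − P(K ≤ 1) = 1 − 9357943235591/10240000000000 = 882056764409/10240000000000.

882056764409/10240000000000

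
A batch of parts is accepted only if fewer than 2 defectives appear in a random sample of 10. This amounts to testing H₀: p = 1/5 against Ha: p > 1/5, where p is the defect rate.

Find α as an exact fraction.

6095609/9765625

Under H₀, Y ~ Binomial(10, 1/5); the Type I error rate is P(Y ≥ 2).
Via the complement, α = 1 − Σ_{j=0}^{1} C(10,j)(1/5)^j(4/5)^{10-j} = 6095609/9765625.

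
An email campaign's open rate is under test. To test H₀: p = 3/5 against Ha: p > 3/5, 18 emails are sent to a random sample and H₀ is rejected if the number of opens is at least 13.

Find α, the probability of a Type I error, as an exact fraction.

The Type I error probability is α = P(K ≥ 13) computed under H₀, where K ~ Binomial(18, 3/5).
Summing C(18,j)(3/5)^j(2/5)^{18−j} for j = 13,…,18 gives 796349989593/3814697265625.

796349989593/3814697265625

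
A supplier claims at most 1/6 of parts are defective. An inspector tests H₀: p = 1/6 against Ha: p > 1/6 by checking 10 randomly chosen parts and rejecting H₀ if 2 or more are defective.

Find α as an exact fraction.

10389767/20155392

Under H₀, X ~ Binomial(10, 1/6); the Type I error rate is P(X ≥ 2).
α = 1 − P(X ≤ 1) = 1 − 9765625/20155392 = 10389767/20155392.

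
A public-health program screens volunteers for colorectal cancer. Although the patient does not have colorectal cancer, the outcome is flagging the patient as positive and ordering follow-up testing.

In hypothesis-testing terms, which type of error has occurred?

Type I error

The null hypothesis here is that the patient does not have colorectal cancer.
'Flagging the patient as positive and ordering follow-up testing' corresponds to rejecting H₀.
H₀ was rejected but H₀ is true — a Type I error (false positive).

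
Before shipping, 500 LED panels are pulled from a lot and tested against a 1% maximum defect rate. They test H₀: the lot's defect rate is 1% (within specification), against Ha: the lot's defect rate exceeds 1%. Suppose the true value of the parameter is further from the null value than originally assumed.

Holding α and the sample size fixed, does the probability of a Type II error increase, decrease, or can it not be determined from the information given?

It decreases.

The further the true parameter sits from the null value, the more of the Ha sampling distribution falls in the rejection region.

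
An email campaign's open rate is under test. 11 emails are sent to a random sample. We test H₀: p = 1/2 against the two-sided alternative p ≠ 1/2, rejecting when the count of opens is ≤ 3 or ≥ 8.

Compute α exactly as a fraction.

The significance level is the null-hypothesis probability of the rejection region {≤3} ∪ {≥8}.
By symmetry, α = 2·P(Y ≤ 3) = 2·(1 + 11 + 55 + 165)/2048 = 464/2048 = 29/128.

29/128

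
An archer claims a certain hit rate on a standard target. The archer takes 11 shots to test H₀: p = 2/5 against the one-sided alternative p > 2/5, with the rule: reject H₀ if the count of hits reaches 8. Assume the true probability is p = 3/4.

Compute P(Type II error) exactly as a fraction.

β = P(fail to reject H₀ | Ha true) = P(X ≤ 7 | p = 3/4), X ~ Binomial(11, 3/4).
Adding the binomial probabilities P(X=0)+…+P(X=7) at p = 3/4 gives 150311/524288.

150311/524288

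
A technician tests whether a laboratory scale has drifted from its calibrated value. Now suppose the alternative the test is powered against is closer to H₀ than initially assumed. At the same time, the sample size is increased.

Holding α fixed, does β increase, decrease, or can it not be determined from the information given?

Cannot be determined from the information given.

The first change alone would make β increase; the second alone would make β decrease. Which effect dominates depends on the magnitudes, which are not given.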